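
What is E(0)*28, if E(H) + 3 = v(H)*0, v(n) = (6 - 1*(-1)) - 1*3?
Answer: -84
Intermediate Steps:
v(n) = 4 (v(n) = (6 + 1) - 3 = 7 - 3 = 4)
E(H) = -3 (E(H) = -3 + 4*0 = -3 + 0 = -3)
E(0)*28 = -3*28 = -84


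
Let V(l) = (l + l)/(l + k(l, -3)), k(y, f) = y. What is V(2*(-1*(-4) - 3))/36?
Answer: 1/36 ≈ 0.027778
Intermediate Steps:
V(l) = 1 (V(l) = (l + l)/(l + l) = (2*l)/((2*l)) = (2*l)*(1/(2*l)) = 1)
V(2*(-1*(-4) - 3))/36 = 1/36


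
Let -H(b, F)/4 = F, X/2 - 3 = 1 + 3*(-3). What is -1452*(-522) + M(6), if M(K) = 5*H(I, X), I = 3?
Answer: 758144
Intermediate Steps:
X = -10 (X = 6 + 2*(1 + 3*(-3)) = 6 + 2*(1 - 9) = 6 + 2*(-8) = 6 - 16 = -10)
H(b, F) = -4*F
M(K) = 200 (M(K) = 5*(-4*(-10)) = 5*40 = 200)
-1452*(-522) + M(6) = -1452*(-522) + 200 = 757944 + 200 = 758144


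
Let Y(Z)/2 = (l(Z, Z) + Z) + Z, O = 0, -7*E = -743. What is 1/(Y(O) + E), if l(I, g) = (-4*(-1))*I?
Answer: 7/743 ≈ 0.0094213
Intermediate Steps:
l(I, g) = 4*I
E = 743/7 (E = -1/7*(-743) = 743/7 ≈ 106.14)
Y(Z) = 12*Z (Y(Z) = 2*((4*Z + Z) + Z) = 2*(5*Z + Z) = 2*(6*Z) = 12*Z)
1/(Y(O) + E) = 1/(12*0 + 743/7) = 1/(0 + 743/7) = 1/(743/7) = 7/743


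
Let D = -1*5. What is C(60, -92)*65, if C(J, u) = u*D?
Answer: 29900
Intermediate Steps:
D = -5
C(J, u) = -5*u (C(J, u) = u*(-5) = -5*u)
C(60, -92)*65 = -5*(-92)*65 = 460*65 = 29900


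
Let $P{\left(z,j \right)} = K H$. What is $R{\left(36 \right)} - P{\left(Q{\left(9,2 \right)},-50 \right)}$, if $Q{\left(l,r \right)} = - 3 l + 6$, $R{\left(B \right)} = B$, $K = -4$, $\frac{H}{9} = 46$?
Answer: $1692$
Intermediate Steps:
$H = 414$ ($H = 9 \cdot 46 = 414$)
$Q{\left(l,r \right)} = 6 - 3 l$
$P{\left(z,j \right)} = -1656$ ($P{\left(z,j \right)} = \left(-4\right) 414 = -1656$)
$R{\left(36 \right)} - P{\left(Q{\left(9,2 \right)},-50 \right)} = 36 - -1656 = 36 + 1656 = 1692$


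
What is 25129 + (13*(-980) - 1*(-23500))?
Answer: 35889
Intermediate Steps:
25129 + (13*(-980) - 1*(-23500)) = 25129 + (-12740 + 23500) = 25129 + 10760 = 35889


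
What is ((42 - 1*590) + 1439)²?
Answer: 793881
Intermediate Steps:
((42 - 1*590) + 1439)² = ((42 - 590) + 1439)² = (-548 + 1439)² = 891² = 793881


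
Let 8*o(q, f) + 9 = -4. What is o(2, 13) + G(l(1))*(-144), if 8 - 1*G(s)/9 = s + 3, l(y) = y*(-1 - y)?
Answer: -72589/8 ≈ -9073.6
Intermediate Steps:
o(q, f) = -13/8 (o(q, f) = -9/8 + (⅛)*(-4) = -9/8 - ½ = -13/8)
G(s) = 45 - 9*s (G(s) = 72 - 9*(s + 3) = 72 - 9*(3 + s) = 72 + (-27 - 9*s) = 45 - 9*s)
o(2, 13) + G(l(1))*(-144) = -13/8 + (45 - (-9)*(1 + 1))*(-144) = -13/8 + (45 - (-9)*2)*(-144) = -13/8 + (45 - 9*(-2))*(-144) = -13/8 + (45 + 18)*(-144) = -13/8 + 63*(-144) = -13/8 - 9072 = -72589/8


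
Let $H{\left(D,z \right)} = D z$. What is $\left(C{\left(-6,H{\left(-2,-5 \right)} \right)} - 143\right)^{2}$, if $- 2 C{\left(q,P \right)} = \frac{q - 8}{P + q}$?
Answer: $\frac{319225}{16} \approx 19952.0$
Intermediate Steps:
$C{\left(q,P \right)} = - \frac{-8 + q}{2 \left(P + q\right)}$ ($C{\left(q,P \right)} = - \frac{\left(q - 8\right) \frac{1}{P + q}}{2} = - \frac{\left(-8 + q\right) \frac{1}{P + q}}{2} = - \frac{\frac{1}{P + q} \left(-8 + q\right)}{2} = - \frac{-8 + q}{2 \left(P + q\right)}$)
$\left(C{\left(-6,H{\left(-2,-5 \right)} \right)} - 143\right)^{2} = \left(\frac{4 - -3}{\left(-2\right) \left(-5\right) - 6} - 143\right)^{2} = \left(\frac{4 + 3}{10 - 6} - 143\right)^{2} = \left(\frac{1}{4} \cdot 7 - 143\right)^{2} = \left(\frac{7}{4} - 143\right)^{2} = \left(- \frac{565}{4}\right)^{2} = \frac{319225}{16}$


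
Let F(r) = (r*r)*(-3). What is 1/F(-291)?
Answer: -1/254043 ≈ -3.9363e-6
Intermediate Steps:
F(r) = -3*r**2 (F(r) = r**2*(-3) = -3*r**2)
1/F(-291) = 1/(-3*(-291)**2) = 1/(-3*84681) = 1/(-254043) = -1/254043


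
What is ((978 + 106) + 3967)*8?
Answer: 40408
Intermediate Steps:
((978 + 106) + 3967)*8 = (1084 + 3967)*8 = 5051*8 = 40408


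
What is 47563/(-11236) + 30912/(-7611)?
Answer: -236443075/28505732 ≈ -8.2946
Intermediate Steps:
47563/(-11236) + 30912/(-7611) = 47563*(-1/11236) + 30912*(-1/7611) = -47563/11236 - 10304/2537 = -236443075/28505732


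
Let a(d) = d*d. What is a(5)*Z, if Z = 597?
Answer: 14925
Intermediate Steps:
a(d) = d**2
a(5)*Z = 5**2*597 = 25*597 = 14925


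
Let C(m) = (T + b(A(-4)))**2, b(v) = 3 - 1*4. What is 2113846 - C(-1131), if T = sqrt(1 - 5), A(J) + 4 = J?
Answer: 2113849 + 4*I ≈ 2.1138e+6 + 4.0*I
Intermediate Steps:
A(J) = -4 + J
b(v) = -1 (b(v) = 3 - 4 = -1)
T = 2*I (T = sqrt(-4) = 2*I ≈ 2.0*I)
C(m) = (-1 + 2*I)**2 (C(m) = (2*I - 1)**2 = (-1 + 2*I)**2)
2113846 - C(-1131) = 2113846 - (1 - 2*I)**2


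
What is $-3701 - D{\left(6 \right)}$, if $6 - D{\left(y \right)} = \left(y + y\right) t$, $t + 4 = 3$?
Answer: $-3719$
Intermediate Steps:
$t = -1$ ($t = -4 + 3 = -1$)
$D{\left(y \right)} = 6 + 2 y$ ($D{\left(y \right)} = 6 - \left(y + y\right) \left(-1\right) = 6 - 2 y \left(-1\right) = 6 - - 2 y = 6 + 2 y$)
$-3701 - D{\left(6 \right)} = -3701 - \left(6 + 2 \cdot 6\right) = -3701 - \left(6 + 12\right) = -3701 - 18 = -3719$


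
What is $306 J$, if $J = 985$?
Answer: $301410$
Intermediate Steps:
$306 J = 306 \cdot 985 = 301410$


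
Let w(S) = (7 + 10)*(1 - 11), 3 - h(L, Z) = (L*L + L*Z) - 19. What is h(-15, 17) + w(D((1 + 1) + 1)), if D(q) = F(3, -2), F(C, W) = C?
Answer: -118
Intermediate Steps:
D(q) = 3
h(L, Z) = 22 - L**2 - L*Z (h(L, Z) = 3 - ((L*L + L*Z) - 19) = 3 - ((L**2 + L*Z) - 19) = 3 - (-19 + L**2 + L*Z) = 3 + (19 - L**2 - L*Z) = 22 - L**2 - L*Z)
w(S) = -170 (w(S) = 17*(-10) = -170)
h(-15, 17) + w(D((1 + 1) + 1)) = (22 - 1*(-15)**2 - 1*(-15)*17) - 170 = (22 - 1*225 + 255) - 170 = (22 - 225 + 255) - 170 = 52 - 170 = -118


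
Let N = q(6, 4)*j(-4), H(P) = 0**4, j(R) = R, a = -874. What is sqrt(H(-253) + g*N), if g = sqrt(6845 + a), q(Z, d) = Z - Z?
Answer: 0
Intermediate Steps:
q(Z, d) = 0
H(P) = 0
N = 0 (N = 0*(-4) = 0)
g = sqrt(5971) (g = sqrt(6845 - 874) = sqrt(5971) ≈ 77.272)
sqrt(H(-253) + g*N) = sqrt(0 + sqrt(5971)*0) = sqrt(0 + 0) = sqrt(0) = 0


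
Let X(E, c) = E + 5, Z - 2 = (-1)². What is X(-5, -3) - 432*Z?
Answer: -1296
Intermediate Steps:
Z = 3 (Z = 2 + (-1)² = 2 + 1 = 3)
X(E, c) = 5 + E
X(-5, -3) - 432*Z = (5 - 5) - 432*3 = 0 - 48*27 = 0 - 1296 = -1296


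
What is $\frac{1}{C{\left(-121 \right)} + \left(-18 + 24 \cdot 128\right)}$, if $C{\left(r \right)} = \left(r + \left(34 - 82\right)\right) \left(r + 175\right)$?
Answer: $- \frac{1}{6072} \approx -0.00016469$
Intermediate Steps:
$C{\left(r \right)} = \left(-48 + r\right) \left(175 + r\right)$ ($C{\left(r \right)} = \left(r + \left(34 - 82\right)\right) \left(175 + r\right) = \left(r - 48\right) \left(175 + r\right) = \left(-48 + r\right) \left(175 + r\right)$)
$\frac{1}{C{\left(-121 \right)} + \left(-18 + 24 \cdot 128\right)} = \frac{1}{\left(-8400 + \left(-121\right)^{2} + 127 \left(-121\right)\right) + \left(-18 + 24 \cdot 128\right)} = \frac{1}{\left(-8400 + 14641 - 15367\right) + \left(-18 + 3072\right)} = \frac{1}{-9126 + 3054} = \frac{1}{-6072} = - \frac{1}{6072}$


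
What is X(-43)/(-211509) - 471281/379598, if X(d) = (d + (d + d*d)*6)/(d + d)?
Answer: -49816266740/40144196691 ≈ -1.2409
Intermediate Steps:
X(d) = (6*d**2 + 7*d)/(2*d) (X(d) = (d + (d + d**2)*6)/((2*d)) = (d + (6*d + 6*d**2))*(1/(2*d)) = (6*d**2 + 7*d)*(1/(2*d)) = (6*d**2 + 7*d)/(2*d))
X(-43)/(-211509) - 471281/379598 = (7/2 + 3*(-43))/(-211509) - 471281/379598 = (7/2 - 129)*(-1/211509) - 471281*1/379598 = -251/2*(-1/211509) - 471281/379598 = 251/423018 - 471281/379598 = -49816266740/40144196691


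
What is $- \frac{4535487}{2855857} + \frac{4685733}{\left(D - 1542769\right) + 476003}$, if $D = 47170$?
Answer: $- \frac{18006147791433}{2911820373772} \approx -6.1838$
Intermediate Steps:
$- \frac{4535487}{2855857} + \frac{4685733}{\left(D - 1542769\right) + 476003} = - \frac{4535487}{2855857} + \frac{4685733}{\left(47170 - 1542769\right) + 476003} = \left(-4535487\right) \frac{1}{2855857} + \frac{4685733}{-1495599 + 476003} = - \frac{4535487}{2855857} + \frac{4685733}{-1019596} = - \frac{4535487}{2855857} + 4685733 \left(- \frac{1}{1019596}\right) = - \frac{4535487}{2855857} - \frac{4685733}{1019596} = - \frac{18006147791433}{2911820373772}$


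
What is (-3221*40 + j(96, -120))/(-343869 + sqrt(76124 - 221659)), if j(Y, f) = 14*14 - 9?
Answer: 44239778457/118246034696 + 128653*I*sqrt(145535)/118246034696 ≈ 0.37413 + 0.00041507*I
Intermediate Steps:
j(Y, f) = 187 (j(Y, f) = 196 - 9 = 187)
(-3221*40 + j(96, -120))/(-343869 + sqrt(76124 - 221659)) = (-3221*40 + 187)/(-343869 + sqrt(76124 - 221659)) = (-128840 + 187)/(-343869 + sqrt(-145535)) = -128653/(-343869 + I*sqrt(145535))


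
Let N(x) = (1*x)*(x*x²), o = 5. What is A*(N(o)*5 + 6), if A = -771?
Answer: -2414001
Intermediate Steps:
N(x) = x⁴ (N(x) = x*x³ = x⁴)
A*(N(o)*5 + 6) = -771*(5⁴*5 + 6) = -771*(625*5 + 6) = -771*(3125 + 6) = -771*3131 = -2414001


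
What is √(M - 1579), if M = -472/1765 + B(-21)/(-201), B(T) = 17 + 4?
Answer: 4*I*√1380395226945/118255 ≈ 39.741*I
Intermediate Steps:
B(T) = 21
M = -43979/118255 (M = -472/1765 + 21/(-201) = -472*1/1765 + 21*(-1/201) = -472/1765 - 7/67 = -43979/118255 ≈ -0.37190)
√(M - 1579) = √(-43979/118255 - 1579) = √(-186768624/118255) = 4*I*√1380395226945/118255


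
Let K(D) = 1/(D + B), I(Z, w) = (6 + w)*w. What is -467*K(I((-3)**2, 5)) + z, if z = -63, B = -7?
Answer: -3491/48 ≈ -72.729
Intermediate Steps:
I(Z, w) = w*(6 + w)
K(D) = 1/(-7 + D) (K(D) = 1/(D - 7) = 1/(-7 + D))
-467*K(I((-3)**2, 5)) + z = -467/(-7 + 5*(6 + 5)) - 63 = -467/(-7 + 5*11) - 63 = -467/(-7 + 55) - 63 = -467/48 - 63 = -3491/48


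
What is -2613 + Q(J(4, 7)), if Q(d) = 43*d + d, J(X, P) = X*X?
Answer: -1909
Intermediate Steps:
J(X, P) = X**2
Q(d) = 44*d
-2613 + Q(J(4, 7)) = -2613 + 44*4**2 = -2613 + 44*16 = -2613 + 704 = -1909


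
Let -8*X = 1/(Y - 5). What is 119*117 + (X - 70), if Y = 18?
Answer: 1440711/104 ≈ 13853.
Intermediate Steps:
X = -1/104 (X = -1/(8*(18 - 5)) = -⅛/13 = -⅛*1/13 = -1/104 ≈ -0.0096154)
119*117 + (X - 70) = 119*117 + (-1/104 - 70) = 13923 - 7281/104 = 1440711/104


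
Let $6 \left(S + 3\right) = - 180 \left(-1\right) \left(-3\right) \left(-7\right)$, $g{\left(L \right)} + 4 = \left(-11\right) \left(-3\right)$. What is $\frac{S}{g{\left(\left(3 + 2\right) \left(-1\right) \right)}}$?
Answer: $\frac{627}{29} \approx 21.621$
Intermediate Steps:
$g{\left(L \right)} = 29$ ($g{\left(L \right)} = -4 - -33 = -4 + 33 = 29$)
$S = 627$ ($S = -3 + \frac{\left(-180\right) \left(-1\right) \left(-3\right) \left(-7\right)}{6} = -3 + \frac{\left(-180\right) 3 \left(-7\right)}{6} = -3 + \frac{\left(-180\right) \left(-21\right)}{6} = -3 + \frac{1}{6} \cdot 3780 = -3 + 630 = 627$)
$\frac{S}{g{\left(\left(3 + 2\right) \left(-1\right) \right)}} = \frac{627}{29}$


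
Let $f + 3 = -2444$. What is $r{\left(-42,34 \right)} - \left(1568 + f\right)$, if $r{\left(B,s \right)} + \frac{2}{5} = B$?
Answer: $\frac{4183}{5} \approx 836.6$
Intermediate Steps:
$f = -2447$ ($f = -3 - 2444 = -2447$)
$r{\left(B,s \right)} = - \frac{2}{5} + B$
$r{\left(-42,34 \right)} - \left(1568 + f\right) = \left(- \frac{2}{5} - 42\right) - -879 = - \frac{212}{5} + \left(-1568 + 2447\right) = - \frac{212}{5} + 879 = \frac{4183}{5}$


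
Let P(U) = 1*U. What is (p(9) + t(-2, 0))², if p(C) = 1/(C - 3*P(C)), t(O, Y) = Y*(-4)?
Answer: 1/324 ≈ 0.0030864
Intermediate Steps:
P(U) = U
t(O, Y) = -4*Y
p(C) = -1/(2*C) (p(C) = 1/(C - 3*C) = 1/(-2*C) = -1/(2*C))
(p(9) + t(-2, 0))² = (-½/9 - 4*0)² = (-½*⅑ + 0)² = (-1/18 + 0)² = (-1/18)² = 1/324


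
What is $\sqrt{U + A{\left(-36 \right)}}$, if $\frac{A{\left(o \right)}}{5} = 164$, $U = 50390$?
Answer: $3 \sqrt{5690} \approx 226.3$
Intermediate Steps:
$A{\left(o \right)} = 820$ ($A{\left(o \right)} = 5 \cdot 164 = 820$)
$\sqrt{U + A{\left(-36 \right)}} = \sqrt{50390 + 820} = \sqrt{51210} = 3 \sqrt{5690}$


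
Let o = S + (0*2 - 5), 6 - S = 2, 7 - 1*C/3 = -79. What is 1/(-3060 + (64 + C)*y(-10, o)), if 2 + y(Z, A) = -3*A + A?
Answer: -1/3060 ≈ -0.00032680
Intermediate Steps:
C = 258 (C = 21 - 3*(-79) = 21 + 237 = 258)
S = 4 (S = 6 - 1*2 = 6 - 2 = 4)
o = -1 (o = 4 + (0*2 - 5) = 4 + (0 - 5) = 4 - 5 = -1)
y(Z, A) = -2 - 2*A (y(Z, A) = -2 + (-3*A + A) = -2 - 2*A)
1/(-3060 + (64 + C)*y(-10, o)) = 1/(-3060 + (64 + 258)*(-2 - 2*(-1))) = 1/(-3060 + 322*(-2 + 2)) = 1/(-3060 + 322*0) = 1/(-3060 + 0) = 1/(-3060) = -1/3060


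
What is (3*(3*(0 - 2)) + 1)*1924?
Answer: -32708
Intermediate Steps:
(3*(3*(0 - 2)) + 1)*1924 = (3*(3*(-2)) + 1)*1924 = (3*(-6) + 1)*1924 = (-18 + 1)*1924 = -17*1924 = -32708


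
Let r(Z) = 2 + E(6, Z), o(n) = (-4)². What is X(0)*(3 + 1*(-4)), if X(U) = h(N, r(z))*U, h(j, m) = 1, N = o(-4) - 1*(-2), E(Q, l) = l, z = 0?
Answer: 0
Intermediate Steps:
o(n) = 16
r(Z) = 2 + Z
N = 18 (N = 16 - 1*(-2) = 16 + 2 = 18)
X(U) = U (X(U) = 1*U = U)
X(0)*(3 + 1*(-4)) = 0*(3 + 1*(-4)) = 0*(3 - 4) = 0*(-1) = 0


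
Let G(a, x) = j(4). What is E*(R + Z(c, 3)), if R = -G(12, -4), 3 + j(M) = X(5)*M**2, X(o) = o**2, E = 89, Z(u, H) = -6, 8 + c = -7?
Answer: -35867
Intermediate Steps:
c = -15 (c = -8 - 7 = -15)
j(M) = -3 + 25*M**2 (j(M) = -3 + 5**2*M**2 = -3 + 25*M**2)
G(a, x) = 397 (G(a, x) = -3 + 25*4**2 = -3 + 25*16 = -3 + 400 = 397)
R = -397 (R = -1*397 = -397)
E*(R + Z(c, 3)) = 89*(-397 - 6) = 89*(-403) = -35867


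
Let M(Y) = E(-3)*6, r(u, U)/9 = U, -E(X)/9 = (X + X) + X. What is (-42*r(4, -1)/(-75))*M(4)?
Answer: -61236/25 ≈ -2449.4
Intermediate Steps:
E(X) = -27*X (E(X) = -9*((X + X) + X) = -9*(2*X + X) = -27*X)
r(u, U) = 9*U
M(Y) = 486 (M(Y) = -27*(-3)*6 = 81*6 = 486)
(-42*r(4, -1)/(-75))*M(4) = -42*9*(-1)/(-75)*486 = -(-378)*(-1)/75*486 = -42*3/25*486 = -126/25*486 = -61236/25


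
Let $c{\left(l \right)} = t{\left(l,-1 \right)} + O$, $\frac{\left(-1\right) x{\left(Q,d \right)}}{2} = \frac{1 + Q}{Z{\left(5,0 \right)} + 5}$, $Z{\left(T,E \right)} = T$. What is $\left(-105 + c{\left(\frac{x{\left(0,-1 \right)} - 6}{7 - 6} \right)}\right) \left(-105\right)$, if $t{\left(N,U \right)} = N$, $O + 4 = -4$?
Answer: $12516$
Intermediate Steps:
$O = -8$ ($O = -4 - 4 = -8$)
$x{\left(Q,d \right)} = - \frac{1}{5} - \frac{Q}{5}$ ($x{\left(Q,d \right)} = - 2 \frac{1 + Q}{5 + 5} = - 2 \frac{1 + Q}{10} = - 2 \left(1 + Q\right) \frac{1}{10} = - 2 \left(\frac{1}{10} + \frac{Q}{10}\right) = - \frac{1}{5} - \frac{Q}{5}$)
$c{\left(l \right)} = -8 + l$ ($c{\left(l \right)} = l - 8 = -8 + l$)
$\left(-105 + c{\left(\frac{x{\left(0,-1 \right)} - 6}{7 - 6} \right)}\right) \left(-105\right) = \left(-105 - \left(8 - \frac{\left(- \frac{1}{5} - 0\right) - 6}{7 - 6}\right)\right) \left(-105\right) = \left(-105 - \left(8 - \frac{\left(- \frac{1}{5} + 0\right) - 6}{1}\right)\right) \left(-105\right) = \left(-105 - \left(8 - \left(- \frac{1}{5} - 6\right) 1\right)\right) \left(-105\right) = \left(-105 - \frac{71}{5}\right) \left(-105\right) = \left(- \frac{596}{5}\right) \left(-105\right) = 12516$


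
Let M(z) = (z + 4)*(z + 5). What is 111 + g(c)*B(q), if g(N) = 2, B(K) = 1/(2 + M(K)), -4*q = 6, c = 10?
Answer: 4781/43 ≈ 111.19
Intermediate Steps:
q = -3/2 (q = -¼*6 = -3/2 ≈ -1.5000)
M(z) = (4 + z)*(5 + z)
B(K) = 1/(22 + K² + 9*K) (B(K) = 1/(2 + (20 + K² + 9*K)) = 1/(22 + K² + 9*K))
111 + g(c)*B(q) = 111 + 2/(22 + (-3/2)² + 9*(-3/2)) = 111 + 2/(22 + 9/4 - 27/2) = 111 + 2/(43/4) = 111 + 2*(4/43) = 111 + 8/43 = 4781/43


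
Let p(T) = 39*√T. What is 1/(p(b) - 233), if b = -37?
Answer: -233/110566 - 39*I*√37/110566 ≈ -0.0021073 - 0.0021456*I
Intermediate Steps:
1/(p(b) - 233) = 1/(39*√(-37) - 233) = 1/(39*(I*√37) - 233) = 1/(39*I*√37 - 233) = 1/(-233 + 39*I*√37)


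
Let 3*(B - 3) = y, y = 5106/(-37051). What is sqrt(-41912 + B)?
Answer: 3*I*sqrt(6392417514679)/37051 ≈ 204.72*I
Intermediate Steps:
y = -5106/37051 (y = 5106*(-1/37051) = -5106/37051 ≈ -0.13781)
B = 109451/37051 (B = 3 + (1/3)*(-5106/37051) = 3 - 1702/37051 = 109451/37051 ≈ 2.9541)
sqrt(-41912 + B) = sqrt(-41912 + 109451/37051) = sqrt(-1552772061/37051) = 3*I*sqrt(6392417514679)/37051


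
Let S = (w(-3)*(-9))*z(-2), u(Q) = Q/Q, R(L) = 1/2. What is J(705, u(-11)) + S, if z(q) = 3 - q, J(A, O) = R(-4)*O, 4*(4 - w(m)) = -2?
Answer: -202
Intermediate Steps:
R(L) = ½ (R(L) = 1*(½) = ½)
w(m) = 9/2 (w(m) = 4 - ¼*(-2) = 4 + ½ = 9/2)
u(Q) = 1
J(A, O) = O/2
S = -405/2 (S = ((9/2)*(-9))*(3 - 1*(-2)) = -81*(3 + 2)/2 = -81/2*5 = -405/2 ≈ -202.50)
J(705, u(-11)) + S = (½)*1 - 405/2 = ½ - 405/2 = -202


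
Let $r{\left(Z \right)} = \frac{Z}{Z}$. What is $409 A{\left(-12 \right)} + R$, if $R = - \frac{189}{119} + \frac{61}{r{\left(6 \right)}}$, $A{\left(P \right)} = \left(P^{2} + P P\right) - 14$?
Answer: $\frac{1906132}{17} \approx 1.1213 \cdot 10^{5}$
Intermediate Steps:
$A{\left(P \right)} = -14 + 2 P^{2}$ ($A{\left(P \right)} = \left(P^{2} + P^{2}\right) - 14 = 2 P^{2} - 14 = -14 + 2 P^{2}$)
$r{\left(Z \right)} = 1$
$R = \frac{1010}{17}$ ($R = - \frac{189}{119} + \frac{61}{1} = \left(-189\right) \frac{1}{119} + 61 \cdot 1 = - \frac{27}{17} + 61 = \frac{1010}{17} \approx 59.412$)
$409 A{\left(-12 \right)} + R = 409 \left(-14 + 2 \left(-12\right)^{2}\right) + \frac{1010}{17} = 409 \left(-14 + 2 \cdot 144\right) + \frac{1010}{17} = 409 \left(-14 + 288\right) + \frac{1010}{17} = 409 \cdot 274 + \frac{1010}{17} = 112066 + \frac{1010}{17} = \frac{1906132}{17}$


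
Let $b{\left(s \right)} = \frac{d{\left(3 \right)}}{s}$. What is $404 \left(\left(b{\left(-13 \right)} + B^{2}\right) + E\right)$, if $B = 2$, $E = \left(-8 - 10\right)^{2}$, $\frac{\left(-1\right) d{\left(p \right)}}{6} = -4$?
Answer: $\frac{1712960}{13} \approx 1.3177 \cdot 10^{5}$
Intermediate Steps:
$d{\left(p \right)} = 24$ ($d{\left(p \right)} = \left(-6\right) \left(-4\right) = 24$)
$E = 324$ ($E = \left(-18\right)^{2} = 324$)
$b{\left(s \right)} = \frac{24}{s}$
$404 \left(\left(b{\left(-13 \right)} + B^{2}\right) + E\right) = 404 \left(\left(\frac{24}{-13} + 2^{2}\right) + 324\right) = 404 \left(\left(24 \left(- \frac{1}{13}\right) + 4\right) + 324\right) = 404 \left(\left(- \frac{24}{13} + 4\right) + 324\right) = 404 \left(\frac{28}{13} + 324\right) = 404 \cdot \frac{4240}{13} = \frac{1712960}{13}$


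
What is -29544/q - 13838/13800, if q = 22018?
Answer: -178098071/75962100 ≈ -2.3446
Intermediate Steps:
-29544/q - 13838/13800 = -29544/22018 - 13838/13800 = -29544*1/22018 - 13838*1/13800 = -14772/11009 - 6919/6900 = -178098071/75962100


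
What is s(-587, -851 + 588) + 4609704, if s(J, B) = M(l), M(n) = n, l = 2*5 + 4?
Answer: 4609718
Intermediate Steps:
l = 14 (l = 10 + 4 = 14)
s(J, B) = 14
s(-587, -851 + 588) + 4609704 = 14 + 4609704 = 4609718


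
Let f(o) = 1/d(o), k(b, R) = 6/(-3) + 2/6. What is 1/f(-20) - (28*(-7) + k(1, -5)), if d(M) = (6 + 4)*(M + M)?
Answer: -607/3 ≈ -202.33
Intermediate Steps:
k(b, R) = -5/3 (k(b, R) = 6*(-⅓) + 2*(⅙) = -2 + ⅓ = -5/3)
d(M) = 20*M (d(M) = 10*(2*M) = 20*M)
f(o) = 1/(20*o)
1/f(-20) - (28*(-7) + k(1, -5)) = 1/((1/20)/(-20)) - (28*(-7) - 5/3) = 1/((1/20)*(-1/20)) - (-196 - 5/3) = 1/(-1/400) - 1*(-593/3) = -400 + 593/3 = -607/3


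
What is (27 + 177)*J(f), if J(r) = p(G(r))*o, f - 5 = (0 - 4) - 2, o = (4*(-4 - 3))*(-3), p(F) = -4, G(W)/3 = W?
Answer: -68544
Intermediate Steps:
G(W) = 3*W
o = 84 (o = (4*(-7))*(-3) = -28*(-3) = 84)
f = -1 (f = 5 + ((0 - 4) - 2) = 5 + (-4 - 2) = 5 - 6 = -1)
J(r) = -336 (J(r) = -4*84 = -336)
(27 + 177)*J(f) = (27 + 177)*(-336) = 204*(-336) = -68544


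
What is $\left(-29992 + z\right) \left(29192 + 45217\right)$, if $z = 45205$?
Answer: $1131984117$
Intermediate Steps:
$\left(-29992 + z\right) \left(29192 + 45217\right) = \left(-29992 + 45205\right) \left(29192 + 45217\right) = 15213 \cdot 74409 = 1131984117$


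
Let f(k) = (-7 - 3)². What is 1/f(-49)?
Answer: 1/100 ≈ 0.010000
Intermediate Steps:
f(k) = 100 (f(k) = (-10)² = 100)
1/f(-49) = 1/100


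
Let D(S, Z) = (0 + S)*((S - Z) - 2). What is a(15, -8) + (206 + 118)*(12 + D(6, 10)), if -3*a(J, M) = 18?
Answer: -7782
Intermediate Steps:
a(J, M) = -6 (a(J, M) = -⅓*18 = -6)
D(S, Z) = S*(-2 + S - Z)
a(15, -8) + (206 + 118)*(12 + D(6, 10)) = -6 + (206 + 118)*(12 + 6*(-2 + 6 - 1*10)) = -6 + 324*(12 + 6*(-2 + 6 - 10)) = -6 + 324*(12 + 6*(-6)) = -6 + 324*(12 - 36) = -6 + 324*(-24) = -6 - 7776 = -7782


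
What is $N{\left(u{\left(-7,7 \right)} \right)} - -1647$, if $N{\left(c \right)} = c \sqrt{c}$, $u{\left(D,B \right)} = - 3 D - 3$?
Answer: $1647 + 54 \sqrt{2} \approx 1723.4$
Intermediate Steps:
$u{\left(D,B \right)} = -3 - 3 D$
$N{\left(c \right)} = c^{\frac{3}{2}}$
$N{\left(u{\left(-7,7 \right)} \right)} - -1647 = \left(-3 - -21\right)^{\frac{3}{2}} - -1647 = \left(-3 + 21\right)^{\frac{3}{2}} + 1647 = 18^{\frac{3}{2}} + 1647 = 54 \sqrt{2} + 1647 = 1647 + 54 \sqrt{2}$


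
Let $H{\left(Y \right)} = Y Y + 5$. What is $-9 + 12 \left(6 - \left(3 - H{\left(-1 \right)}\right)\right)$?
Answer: $99$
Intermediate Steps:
$H{\left(Y \right)} = 5 + Y^{2}$ ($H{\left(Y \right)} = Y^{2} + 5 = 5 + Y^{2}$)
$-9 + 12 \left(6 - \left(3 - H{\left(-1 \right)}\right)\right) = -9 + 12 \left(6 - \left(3 - \left(5 + \left(-1\right)^{2}\right)\right)\right) = -9 + 12 \left(6 - \left(3 - \left(5 + 1\right)\right)\right) = -9 + 12 \left(6 - \left(3 - 6\right)\right) = -9 + 12 \left(6 - -3\right) = -9 + 12 \left(6 + 3\right) = -9 + 12 \cdot 9 = -9 + 108 = 99$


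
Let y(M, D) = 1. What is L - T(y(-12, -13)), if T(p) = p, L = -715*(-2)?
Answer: 1429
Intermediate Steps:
L = 1430
L - T(y(-12, -13)) = 1430 - 1*1 = 1430 - 1 = 1429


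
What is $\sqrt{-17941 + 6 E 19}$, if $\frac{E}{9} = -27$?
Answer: $i \sqrt{45643} \approx 213.64 i$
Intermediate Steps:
$E = -243$ ($E = 9 \left(-27\right) = -243$)
$\sqrt{-17941 + 6 E 19} = \sqrt{-17941 + 6 \left(-243\right) 19} = \sqrt{-17941 - 27702} = \sqrt{-45643} = i \sqrt{45643}$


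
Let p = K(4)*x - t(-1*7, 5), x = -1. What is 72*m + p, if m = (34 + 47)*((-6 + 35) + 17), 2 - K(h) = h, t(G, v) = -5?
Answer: 268279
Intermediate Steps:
K(h) = 2 - h
p = 7 (p = (2 - 1*4)*(-1) - 1*(-5) = (2 - 4)*(-1) + 5 = -2*(-1) + 5 = 2 + 5 = 7)
m = 3726 (m = 81*(29 + 17) = 81*46 = 3726)
72*m + p = 72*3726 + 7 = 268272 + 7 = 268279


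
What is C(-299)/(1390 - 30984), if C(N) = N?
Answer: 299/29594 ≈ 0.010103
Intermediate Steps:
C(-299)/(1390 - 30984) = -299/(1390 - 30984) = -299/(-29594) = -299*(-1/29594) = 299/29594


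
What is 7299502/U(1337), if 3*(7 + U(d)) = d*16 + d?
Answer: 1564179/1622 ≈ 964.35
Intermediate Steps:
U(d) = -7 + 17*d/3 (U(d) = -7 + (d*16 + d)/3 = -7 + (16*d + d)/3 = -7 + (17*d)/3 = -7 + 17*d/3)
7299502/U(1337) = 7299502/(-7 + (17/3)*1337) = 7299502/(-7 + 22729/3) = 7299502/(22708/3) = 7299502*(3/22708) = 1564179/1622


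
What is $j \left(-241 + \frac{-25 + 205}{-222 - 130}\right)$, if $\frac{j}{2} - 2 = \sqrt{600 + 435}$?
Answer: $- \frac{21253}{22} - \frac{63759 \sqrt{115}}{44} \approx -16506.0$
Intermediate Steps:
$j = 4 + 6 \sqrt{115}$ ($j = 4 + 2 \sqrt{600 + 435} = 4 + 2 \sqrt{1035} = 4 + 2 \cdot 3 \sqrt{115} = 4 + 6 \sqrt{115} \approx 68.343$)
$j \left(-241 + \frac{-25 + 205}{-222 - 130}\right) = \left(4 + 6 \sqrt{115}\right) \left(-241 + \frac{-25 + 205}{-222 - 130}\right) = \left(4 + 6 \sqrt{115}\right) \left(-241 + \frac{180}{-352}\right) = \left(4 + 6 \sqrt{115}\right) \left(-241 + 180 \left(- \frac{1}{352}\right)\right) = \left(4 + 6 \sqrt{115}\right) \left(-241 - \frac{45}{88}\right) = \left(4 + 6 \sqrt{115}\right) \left(- \frac{21253}{88}\right) = - \frac{21253}{22} - \frac{63759 \sqrt{115}}{44}$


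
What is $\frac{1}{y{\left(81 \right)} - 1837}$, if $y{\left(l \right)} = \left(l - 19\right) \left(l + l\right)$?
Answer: $\frac{1}{8207} \approx 0.00012185$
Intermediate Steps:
$y{\left(l \right)} = 2 l \left(-19 + l\right)$ ($y{\left(l \right)} = \left(-19 + l\right) 2 l = 2 l \left(-19 + l\right)$)
$\frac{1}{y{\left(81 \right)} - 1837} = \frac{1}{2 \cdot 81 \left(-19 + 81\right) - 1837} = \frac{1}{2 \cdot 81 \cdot 62 - 1837} = \frac{1}{10044 - 1837} = \frac{1}{8207}$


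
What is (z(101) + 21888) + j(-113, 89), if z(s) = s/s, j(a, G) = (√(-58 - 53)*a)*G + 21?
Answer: 21910 - 10057*I*√111 ≈ 21910.0 - 1.0596e+5*I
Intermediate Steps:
j(a, G) = 21 + I*G*a*√111 (j(a, G) = (√(-111)*a)*G + 21 = ((I*√111)*a)*G + 21 = (I*a*√111)*G + 21 = I*G*a*√111 + 21 = 21 + I*G*a*√111)
z(s) = 1
(z(101) + 21888) + j(-113, 89) = (1 + 21888) + (21 + I*89*(-113)*√111) = 21889 + (21 - 10057*I*√111) = 21910 - 10057*I*√111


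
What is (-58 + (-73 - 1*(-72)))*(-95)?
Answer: 5605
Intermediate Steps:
(-58 + (-73 - 1*(-72)))*(-95) = (-58 + (-73 + 72))*(-95) = (-58 - 1)*(-95) = -59*(-95) = 5605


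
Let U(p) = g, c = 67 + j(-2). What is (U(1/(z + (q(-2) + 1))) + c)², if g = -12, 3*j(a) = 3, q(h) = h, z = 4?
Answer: 3136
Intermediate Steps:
j(a) = 1 (j(a) = (⅓)*3 = 1)
c = 68 (c = 67 + 1 = 68)
U(p) = -12
(U(1/(z + (q(-2) + 1))) + c)² = (-12 + 68)² = 56² = 3136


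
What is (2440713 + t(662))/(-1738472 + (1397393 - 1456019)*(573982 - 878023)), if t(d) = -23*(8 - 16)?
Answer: 9007/65767414 ≈ 0.00013695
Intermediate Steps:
t(d) = 184 (t(d) = -23*(-8) = 184)
(2440713 + t(662))/(-1738472 + (1397393 - 1456019)*(573982 - 878023)) = (2440713 + 184)/(-1738472 + (1397393 - 1456019)*(573982 - 878023)) = 2440897/(-1738472 - 58626*(-304041)) = 2440897/(-1738472 + 17824707666) = 2440897/17822969194 = 2440897*(1/17822969194) = 9007/65767414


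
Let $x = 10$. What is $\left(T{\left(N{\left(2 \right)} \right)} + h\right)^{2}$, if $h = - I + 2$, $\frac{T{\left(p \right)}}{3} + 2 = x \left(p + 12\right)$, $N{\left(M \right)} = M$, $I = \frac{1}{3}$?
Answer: $\frac{1555009}{9} \approx 1.7278 \cdot 10^{5}$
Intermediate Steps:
$I = \frac{1}{3} \approx 0.33333$
$T{\left(p \right)} = 354 + 30 p$ ($T{\left(p \right)} = -6 + 3 \cdot 10 \left(p + 12\right) = -6 + 3 \cdot 10 \left(12 + p\right) = -6 + 3 \left(120 + 10 p\right) = -6 + \left(360 + 30 p\right) = 354 + 30 p$)
$h = \frac{5}{3}$ ($h = \left(-1\right) \frac{1}{3} + 2 = - \frac{1}{3} + 2 = \frac{5}{3} \approx 1.6667$)
$\left(T{\left(N{\left(2 \right)} \right)} + h\right)^{2} = \left(\left(354 + 30 \cdot 2\right) + \frac{5}{3}\right)^{2} = \left(\left(354 + 60\right) + \frac{5}{3}\right)^{2} = \left(414 + \frac{5}{3}\right)^{2} = \left(\frac{1247}{3}\right)^{2} = \frac{1555009}{9}$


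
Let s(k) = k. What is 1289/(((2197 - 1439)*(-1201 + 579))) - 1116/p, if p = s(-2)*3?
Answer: 87693247/471476 ≈ 186.00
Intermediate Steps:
p = -6 (p = -2*3 = -6)
1289/(((2197 - 1439)*(-1201 + 579))) - 1116/p = 1289/(((2197 - 1439)*(-1201 + 579))) - 1116/(-6) = 1289/((758*(-622))) - 1116*(-1/6) = 1289/(-471476) + 186 = 1289*(-1/471476) + 186 = -1289/471476 + 186 = 87693247/471476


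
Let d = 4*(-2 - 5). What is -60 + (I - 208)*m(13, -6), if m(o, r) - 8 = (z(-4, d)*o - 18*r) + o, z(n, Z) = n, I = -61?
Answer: -20773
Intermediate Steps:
d = -28 (d = 4*(-7) = -28)
m(o, r) = 8 - 18*r - 3*o (m(o, r) = 8 + ((-4*o - 18*r) + o) = 8 + ((-18*r - 4*o) + o) = 8 + (-18*r - 3*o) = 8 - 18*r - 3*o)
-60 + (I - 208)*m(13, -6) = -60 + (-61 - 208)*(8 - 18*(-6) - 3*13) = -60 - 269*(8 + 108 - 39) = -60 - 269*77 = -60 - 20713 = -20773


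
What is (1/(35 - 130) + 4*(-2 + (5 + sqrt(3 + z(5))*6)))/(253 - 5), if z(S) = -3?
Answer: 1139/23560 ≈ 0.048345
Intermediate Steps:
(1/(35 - 130) + 4*(-2 + (5 + sqrt(3 + z(5))*6)))/(253 - 5) = (1/(35 - 130) + 4*(-2 + (5 + sqrt(3 - 3)*6)))/(253 - 5) = (1/(-95) + 4*(-2 + (5 + sqrt(0)*6)))/248 = (-1/95 + 4*(-2 + (5 + 0*6)))*(1/248) = (-1/95 + 4*(-2 + (5 + 0)))*(1/248) = (-1/95 + 4*(-2 + 5))*(1/248) = (-1/95 + 4*3)*(1/248) = (-1/95 + 12)*(1/248) = (1139/95)*(1/248) = 1139/23560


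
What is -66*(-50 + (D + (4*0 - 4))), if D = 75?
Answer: -1386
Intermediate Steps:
-66*(-50 + (D + (4*0 - 4))) = -66*(-50 + (75 + (4*0 - 4))) = -66*(-50 + (75 + (0 - 4))) = -66*(-50 + (75 - 4)) = -66*(-50 + 71) = -66*21 = -1386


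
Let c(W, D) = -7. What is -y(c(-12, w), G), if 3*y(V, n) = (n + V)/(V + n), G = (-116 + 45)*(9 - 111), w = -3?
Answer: -⅓ ≈ -0.33333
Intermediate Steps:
G = 7242 (G = -71*(-102) = 7242)
y(V, n) = ⅓ (y(V, n) = ((n + V)/(V + n))/3 = ((V + n)/(V + n))/3 = (⅓)*1 = ⅓)
-y(c(-12, w), G) = -1*⅓ = -⅓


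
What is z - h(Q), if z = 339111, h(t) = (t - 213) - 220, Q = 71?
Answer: 339473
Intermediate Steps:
h(t) = -433 + t (h(t) = (-213 + t) - 220 = -433 + t)
z - h(Q) = 339111 - (-433 + 71) = 339111 - 1*(-362) = 339111 + 362 = 339473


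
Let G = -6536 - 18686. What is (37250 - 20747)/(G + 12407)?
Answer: -16503/12815 ≈ -1.2878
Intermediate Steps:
G = -25222
(37250 - 20747)/(G + 12407) = (37250 - 20747)/(-25222 + 12407) = 16503/(-12815) = 16503*(-1/12815) = -16503/12815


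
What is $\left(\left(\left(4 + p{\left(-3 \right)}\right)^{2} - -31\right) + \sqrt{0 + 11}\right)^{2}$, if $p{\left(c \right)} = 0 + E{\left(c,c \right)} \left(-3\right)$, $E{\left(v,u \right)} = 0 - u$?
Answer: $\left(56 + \sqrt{11}\right)^{2} \approx 3518.5$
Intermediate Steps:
$E{\left(v,u \right)} = - u$
$p{\left(c \right)} = 3 c$ ($p{\left(c \right)} = 0 + - c \left(-3\right) = 0 + 3 c = 3 c$)
$\left(\left(\left(4 + p{\left(-3 \right)}\right)^{2} - -31\right) + \sqrt{0 + 11}\right)^{2} = \left(\left(\left(4 + 3 \left(-3\right)\right)^{2} - -31\right) + \sqrt{0 + 11}\right)^{2} = \left(\left(\left(4 - 9\right)^{2} + 31\right) + \sqrt{11}\right)^{2} = \left(\left(\left(-5\right)^{2} + 31\right) + \sqrt{11}\right)^{2} = \left(\left(25 + 31\right) + \sqrt{11}\right)^{2} = \left(56 + \sqrt{11}\right)^{2}$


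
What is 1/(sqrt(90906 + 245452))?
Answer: sqrt(336358)/336358 ≈ 0.0017242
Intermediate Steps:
1/(sqrt(90906 + 245452)) = 1/(sqrt(336358)) = sqrt(336358)/336358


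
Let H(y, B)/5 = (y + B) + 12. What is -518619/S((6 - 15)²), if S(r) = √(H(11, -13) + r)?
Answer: -518619*√131/131 ≈ -45312.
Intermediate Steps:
H(y, B) = 60 + 5*B + 5*y (H(y, B) = 5*((y + B) + 12) = 5*((B + y) + 12) = 5*(12 + B + y) = 60 + 5*B + 5*y)
S(r) = √(50 + r) (S(r) = √((60 + 5*(-13) + 5*11) + r) = √((60 - 65 + 55) + r) = √(50 + r))
-518619/S((6 - 15)²) = -518619/√(50 + (6 - 15)²) = -518619/√(50 + (-9)²) = -518619/√(50 + 81) = -518619*√131/131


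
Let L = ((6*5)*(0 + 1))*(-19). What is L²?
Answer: 324900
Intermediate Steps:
L = -570 (L = (30*1)*(-19) = 30*(-19) = -570)
L² = (-570)² = 324900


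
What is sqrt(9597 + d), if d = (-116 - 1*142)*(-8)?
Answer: 13*sqrt(69) ≈ 107.99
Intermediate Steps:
d = 2064 (d = (-116 - 142)*(-8) = -258*(-8) = 2064)
sqrt(9597 + d) = sqrt(9597 + 2064) = sqrt(11661) = 13*sqrt(69)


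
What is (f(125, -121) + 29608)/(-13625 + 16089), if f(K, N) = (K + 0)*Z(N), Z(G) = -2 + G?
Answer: 14233/2464 ≈ 5.7764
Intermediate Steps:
f(K, N) = K*(-2 + N) (f(K, N) = (K + 0)*(-2 + N) = K*(-2 + N))
(f(125, -121) + 29608)/(-13625 + 16089) = (125*(-2 - 121) + 29608)/(-13625 + 16089) = (125*(-123) + 29608)/2464 = (-15375 + 29608)*(1/2464) = 14233*(1/2464) = 14233/2464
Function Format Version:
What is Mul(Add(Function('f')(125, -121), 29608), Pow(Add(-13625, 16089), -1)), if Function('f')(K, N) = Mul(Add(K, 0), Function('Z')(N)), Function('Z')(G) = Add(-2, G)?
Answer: Rational(14233, 2464) ≈ 5.7764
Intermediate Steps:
Function('f')(K, N) = Mul(K, Add(-2, N)) (Function('f')(K, N) = Mul(Add(K, 0), Add(-2, N)) = Mul(K, Add(-2, N)))
Mul(Add(Function('f')(125, -121), 29608), Pow(Add(-13625, 16089), -1)) = Mul(Add(Mul(125, Add(-2, -121)), 29608), Pow(Add(-13625, 16089), -1)) = Mul(Add(Mul(125, -123), 29608), Pow(2464, -1)) = Mul(Add(-15375, 29608), Rational(1, 2464)) = Mul(14233, Rational(1, 2464)) = Rational(14233, 2464)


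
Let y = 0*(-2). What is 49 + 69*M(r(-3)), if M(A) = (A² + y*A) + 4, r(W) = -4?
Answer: 1429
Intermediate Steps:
y = 0
M(A) = 4 + A² (M(A) = (A² + 0*A) + 4 = (A² + 0) + 4 = A² + 4 = 4 + A²)
49 + 69*M(r(-3)) = 49 + 69*(4 + (-4)²) = 49 + 69*(4 + 16) = 49 + 69*20 = 49 + 1380 = 1429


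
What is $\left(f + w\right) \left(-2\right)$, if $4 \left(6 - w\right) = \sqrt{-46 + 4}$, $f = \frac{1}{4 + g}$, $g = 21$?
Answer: $- \frac{302}{25} + \frac{i \sqrt{42}}{2} \approx -12.08 + 3.2404 i$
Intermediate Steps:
$f = \frac{1}{25}$ ($f = \frac{1}{4 + 21} = \frac{1}{25} \approx 0.04$)
$w = 6 - \frac{i \sqrt{42}}{4}$ ($w = 6 - \frac{\sqrt{-46 + 4}}{4} = 6 - \frac{\sqrt{-42}}{4} = 6 - \frac{i \sqrt{42}}{4} \approx 6.0 - 1.6202 i$)
$\left(f + w\right) \left(-2\right) = \left(\frac{1}{25} + \left(6 - \frac{i \sqrt{42}}{4}\right)\right) \left(-2\right) = \left(\frac{151}{25} - \frac{i \sqrt{42}}{4}\right) \left(-2\right) = - \frac{302}{25} + \frac{i \sqrt{42}}{2}$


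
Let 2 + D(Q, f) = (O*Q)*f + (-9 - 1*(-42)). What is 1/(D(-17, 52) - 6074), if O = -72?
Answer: 1/57605 ≈ 1.7360e-5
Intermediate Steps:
D(Q, f) = 31 - 72*Q*f (D(Q, f) = -2 + ((-72*Q)*f + (-9 - 1*(-42))) = -2 + (-72*Q*f + (-9 + 42)) = -2 + (-72*Q*f + 33) = -2 + (33 - 72*Q*f) = 31 - 72*Q*f)
1/(D(-17, 52) - 6074) = 1/((31 - 72*(-17)*52) - 6074) = 1/((31 + 63648) - 6074) = 1/(63679 - 6074) = 1/57605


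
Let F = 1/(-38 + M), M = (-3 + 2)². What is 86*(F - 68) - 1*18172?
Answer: -888826/37 ≈ -24022.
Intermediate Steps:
M = 1 (M = (-1)² = 1)
F = -1/37 (F = 1/(-38 + 1) = 1/(-37) = -1/37 ≈ -0.027027)
86*(F - 68) - 1*18172 = 86*(-1/37 - 68) - 1*18172 = 86*(-2517/37) - 18172 = -216462/37 - 18172 = -888826/37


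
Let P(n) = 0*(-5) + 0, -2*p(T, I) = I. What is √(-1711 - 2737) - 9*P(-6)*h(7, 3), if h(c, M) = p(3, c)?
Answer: 4*I*√278 ≈ 66.693*I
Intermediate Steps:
p(T, I) = -I/2
h(c, M) = -c/2
P(n) = 0 (P(n) = 0 + 0 = 0)
√(-1711 - 2737) - 9*P(-6)*h(7, 3) = √(-1711 - 2737) - 9*0*(-½*7) = √(-4448) - 0*(-7)/2 = 4*I*√278 - 1*0 = 4*I*√278 + 0 = 4*I*√278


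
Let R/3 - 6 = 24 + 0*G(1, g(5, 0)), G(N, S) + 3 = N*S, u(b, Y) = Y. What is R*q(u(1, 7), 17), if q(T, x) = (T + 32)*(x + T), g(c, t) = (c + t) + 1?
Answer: 84240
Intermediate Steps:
g(c, t) = 1 + c + t
q(T, x) = (32 + T)*(T + x)
G(N, S) = -3 + N*S
R = 90 (R = 18 + 3*(24 + 0*(-3 + 1*(1 + 5 + 0))) = 18 + 3*(24 + 0*(-3 + 1*6)) = 18 + 3*(24 + 0*(-3 + 6)) = 18 + 3*(24 + 0*3) = 18 + 3*(24 + 0) = 18 + 3*24 = 18 + 72 = 90)
R*q(u(1, 7), 17) = 90*(7² + 32*7 + 32*17 + 7*17) = 90*(49 + 224 + 544 + 119) = 90*936 = 84240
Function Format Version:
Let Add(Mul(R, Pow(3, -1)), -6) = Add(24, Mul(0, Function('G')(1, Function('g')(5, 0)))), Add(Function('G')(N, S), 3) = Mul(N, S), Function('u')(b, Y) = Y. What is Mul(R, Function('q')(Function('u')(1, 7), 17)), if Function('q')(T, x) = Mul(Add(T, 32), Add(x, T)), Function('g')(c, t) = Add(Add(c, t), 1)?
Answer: 84240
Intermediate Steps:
Function('g')(c, t) = Add(1, c, t)
Function('q')(T, x) = Mul(Add(32, T), Add(T, x))
Function('G')(N, S) = Add(-3, Mul(N, S))
R = 90 (R = Add(18, Mul(3, Add(24, Mul(0, Add(-3, Mul(1, Add(1, 5, 0))))))) = Add(18, Mul(3, Add(24, Mul(0, Add(-3, Mul(1, 6)))))) = Add(18, Mul(3, Add(24, Mul(0, Add(-3, 6))))) = Add(18, Mul(3, Add(24, Mul(0, 3)))) = Add(18, Mul(3, Add(24, 0))) = Add(18, Mul(3, 24)) = Add(18, 72) = 90)
Mul(R, Function('q')(Function('u')(1, 7), 17)) = Mul(90, Add(Pow(7, 2), Mul(32, 7), Mul(32, 17), Mul(7, 17))) = Mul(90, Add(49, 224, 544, 119)) = Mul(90, 936) = 84240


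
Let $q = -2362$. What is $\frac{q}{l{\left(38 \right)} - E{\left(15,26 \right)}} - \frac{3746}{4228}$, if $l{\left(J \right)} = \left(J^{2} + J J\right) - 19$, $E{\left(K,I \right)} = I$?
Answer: $- \frac{10318207}{6010102} \approx -1.7168$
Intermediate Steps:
$l{\left(J \right)} = -19 + 2 J^{2}$ ($l{\left(J \right)} = \left(J^{2} + J^{2}\right) - 19 = 2 J^{2} - 19 = -19 + 2 J^{2}$)
$\frac{q}{l{\left(38 \right)} - E{\left(15,26 \right)}} - \frac{3746}{4228} = - \frac{2362}{\left(-19 + 2 \cdot 38^{2}\right) - 26} - \frac{3746}{4228} = - \frac{2362}{\left(-19 + 2 \cdot 1444\right) - 26} - \frac{1873}{2114} = - \frac{2362}{\left(-19 + 2888\right) - 26} - \frac{1873}{2114} = - \frac{2362}{2869 - 26} - \frac{1873}{2114} = - \frac{2362}{2843} - \frac{1873}{2114} = - \frac{10318207}{6010102}$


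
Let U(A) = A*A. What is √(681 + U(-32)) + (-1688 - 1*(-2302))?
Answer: 614 + √1705 ≈ 655.29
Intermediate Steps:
U(A) = A²
√(681 + U(-32)) + (-1688 - 1*(-2302)) = √(681 + (-32)²) + (-1688 - 1*(-2302)) = √(681 + 1024) + (-1688 + 2302) = √1705 + 614 = 614 + √1705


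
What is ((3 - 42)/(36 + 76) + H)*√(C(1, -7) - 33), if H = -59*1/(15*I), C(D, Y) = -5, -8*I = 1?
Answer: 52279*I*√38/1680 ≈ 191.83*I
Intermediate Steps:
I = -⅛ (I = -⅛*1 = -⅛ ≈ -0.12500)
H = 472/15 (H = -59/((5*3)*(-⅛)) = -59/(15*(-⅛)) = -59/(-15/8) = -59*(-8/15) = 472/15 ≈ 31.467)
((3 - 42)/(36 + 76) + H)*√(C(1, -7) - 33) = ((3 - 42)/(36 + 76) + 472/15)*√(-5 - 33) = (-39/112 + 472/15)*√(-38) = (-39*1/112 + 472/15)*(I*√38) = (-39/112 + 472/15)*(I*√38) = 52279*(I*√38)/1680 = 52279*I*√38/1680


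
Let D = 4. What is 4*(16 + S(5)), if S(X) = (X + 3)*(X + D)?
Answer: 352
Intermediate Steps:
S(X) = (3 + X)*(4 + X) (S(X) = (X + 3)*(X + 4) = (3 + X)*(4 + X))
4*(16 + S(5)) = 4*(16 + (12 + 5² + 7*5)) = 4*(16 + (12 + 25 + 35)) = 4*(16 + 72) = 4*88 = 352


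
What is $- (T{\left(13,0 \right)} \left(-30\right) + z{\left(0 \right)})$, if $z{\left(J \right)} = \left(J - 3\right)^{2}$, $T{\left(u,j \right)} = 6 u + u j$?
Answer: $2331$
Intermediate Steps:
$T{\left(u,j \right)} = 6 u + j u$
$z{\left(J \right)} = \left(-3 + J\right)^{2}$
$- (T{\left(13,0 \right)} \left(-30\right) + z{\left(0 \right)}) = - (13 \left(6 + 0\right) \left(-30\right) + \left(-3 + 0\right)^{2}) = - (13 \cdot 6 \left(-30\right) + \left(-3\right)^{2}) = - (78 \left(-30\right) + 9) = - (-2340 + 9) = \left(-1\right) \left(-2331\right) = 2331$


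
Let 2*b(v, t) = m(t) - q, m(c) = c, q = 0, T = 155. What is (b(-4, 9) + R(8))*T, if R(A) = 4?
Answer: 2635/2 ≈ 1317.5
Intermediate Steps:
b(v, t) = t/2 (b(v, t) = (t - 1*0)/2 = (t + 0)/2 = t/2)
(b(-4, 9) + R(8))*T = ((½)*9 + 4)*155 = (9/2 + 4)*155 = (17/2)*155 = 2635/2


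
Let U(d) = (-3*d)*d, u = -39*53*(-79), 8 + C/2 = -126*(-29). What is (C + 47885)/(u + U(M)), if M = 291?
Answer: -55177/90750 ≈ -0.60801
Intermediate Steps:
C = 7292 (C = -16 + 2*(-126*(-29)) = -16 + 2*3654 = -16 + 7308 = 7292)
u = 163293 (u = -2067*(-79) = 163293)
U(d) = -3*d²
(C + 47885)/(u + U(M)) = (7292 + 47885)/(163293 - 3*291²) = 55177/(163293 - 3*84681) = 55177/(163293 - 254043) = 55177/(-90750) = 55177*(-1/90750) = -55177/90750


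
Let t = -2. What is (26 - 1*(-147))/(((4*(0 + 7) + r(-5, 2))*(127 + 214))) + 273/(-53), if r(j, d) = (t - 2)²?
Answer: -4086923/795212 ≈ -5.1394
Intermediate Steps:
r(j, d) = 16 (r(j, d) = (-2 - 2)² = (-4)² = 16)
(26 - 1*(-147))/(((4*(0 + 7) + r(-5, 2))*(127 + 214))) + 273/(-53) = (26 - 1*(-147))/(((4*(0 + 7) + 16)*(127 + 214))) + 273/(-53) = (26 + 147)/(((4*7 + 16)*341)) + 273*(-1/53) = 173/(((28 + 16)*341)) - 273/53 = 173/((44*341)) - 273/53 = 173/15004 - 273/53 = -4086923/795212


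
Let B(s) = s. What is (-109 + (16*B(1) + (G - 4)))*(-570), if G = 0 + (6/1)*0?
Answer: 55290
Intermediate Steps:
G = 0 (G = 0 + (6*1)*0 = 0 + 6*0 = 0 + 0 = 0)
(-109 + (16*B(1) + (G - 4)))*(-570) = (-109 + (16*1 + (0 - 4)))*(-570) = (-109 + (16 - 4))*(-570) = (-109 + 12)*(-570) = -97*(-570) = 55290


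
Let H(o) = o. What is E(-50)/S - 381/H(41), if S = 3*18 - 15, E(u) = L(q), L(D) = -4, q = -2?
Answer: -15023/1599 ≈ -9.3952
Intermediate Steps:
E(u) = -4
S = 39 (S = 54 - 15 = 39)
E(-50)/S - 381/H(41) = -4/39 - 381/41 = -15023/1599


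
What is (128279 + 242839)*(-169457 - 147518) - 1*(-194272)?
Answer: -117634933778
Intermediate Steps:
(128279 + 242839)*(-169457 - 147518) - 1*(-194272) = 371118*(-316975) + 194272 = -117635128050 + 194272 = -117634933778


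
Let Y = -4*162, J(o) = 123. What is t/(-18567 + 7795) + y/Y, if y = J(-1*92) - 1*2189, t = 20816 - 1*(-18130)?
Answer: -372757/872532 ≈ -0.42721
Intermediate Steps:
t = 38946 (t = 20816 + 18130 = 38946)
y = -2066 (y = 123 - 1*2189 = 123 - 2189 = -2066)
Y = -648
t/(-18567 + 7795) + y/Y = 38946/(-18567 + 7795) - 2066/(-648) = 38946/(-10772) - 2066*(-1/648) = 38946*(-1/10772) + 1033/324 = -19473/5386 + 1033/324 = -372757/872532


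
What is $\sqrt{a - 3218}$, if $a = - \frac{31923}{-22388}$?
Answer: $\frac{i \sqrt{403054863617}}{11194} \approx 56.715 i$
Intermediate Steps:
$a = \frac{31923}{22388}$ ($a = \left(-31923\right) \left(- \frac{1}{22388}\right) = \frac{31923}{22388} \approx 1.4259$)
$\sqrt{a - 3218} = \sqrt{\frac{31923}{22388} - 3218} = \sqrt{- \frac{72012661}{22388}} = \frac{i \sqrt{403054863617}}{11194}$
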